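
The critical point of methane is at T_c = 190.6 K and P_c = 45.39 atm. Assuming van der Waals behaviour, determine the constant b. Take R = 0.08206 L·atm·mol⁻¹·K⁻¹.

b ≈ 0.04307 L/mol

From T_c = 8a/(27Rb) and P_c = a/(27b²): b = R T_c/(8 P_c).
b = (0.08206)(190.6)/(8×45.39) = 15.641/363.12 = 0.04307 L/mol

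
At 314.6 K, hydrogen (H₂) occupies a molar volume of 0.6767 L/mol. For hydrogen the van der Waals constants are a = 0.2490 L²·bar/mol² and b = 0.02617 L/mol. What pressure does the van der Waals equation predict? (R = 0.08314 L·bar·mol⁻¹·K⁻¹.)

P ≈ 39.66 bar

P = RT/(V_m − b) − a/V_m²
RT/(V_m − b) = (0.08314)(314.6)/(0.6767 − 0.02617) = 26.156/0.65053 = 40.207 bar
a/V_m² = 0.2490/(0.6767)² = 0.54376 bar
P = 40.207 − 0.54376 = 39.66 bar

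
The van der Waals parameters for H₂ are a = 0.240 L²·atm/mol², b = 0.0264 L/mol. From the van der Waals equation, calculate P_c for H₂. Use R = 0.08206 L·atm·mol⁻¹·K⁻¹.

P_c ≈ 12.75 atm

For a van der Waals gas, P_c = a/(27b²).
P_c = 0.240/(27×(0.0264)²) = 0.240/0.018818 = 12.75 atm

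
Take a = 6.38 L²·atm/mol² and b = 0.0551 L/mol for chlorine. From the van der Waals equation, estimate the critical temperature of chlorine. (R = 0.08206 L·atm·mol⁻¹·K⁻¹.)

T_c ≈ 418.1 K

For a van der Waals gas, T_c = 8a/(27Rb).
T_c = 8×6.38/(27×0.08206×0.0551) = 51.040/0.12208 = 418.1 K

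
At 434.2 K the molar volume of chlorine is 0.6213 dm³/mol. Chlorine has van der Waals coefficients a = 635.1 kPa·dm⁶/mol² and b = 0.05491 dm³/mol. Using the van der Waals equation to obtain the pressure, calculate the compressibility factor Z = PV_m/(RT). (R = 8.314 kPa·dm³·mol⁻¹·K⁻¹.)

P = RT/(V_m − b) − a/V_m² = (8.314)(434.2)/(0.6213 − 0.05491) − 635.1/(0.6213)²
  = 3609.9/0.56639 − 1645.3 = 6373.5 − 1645.3 = 4728.2 kPa
Z = PV_m/(RT) = (4728.2)(0.6213)/((8.314)(434.2)) = 2937.6/3609.9 = 0.8138

Z ≈ 0.8138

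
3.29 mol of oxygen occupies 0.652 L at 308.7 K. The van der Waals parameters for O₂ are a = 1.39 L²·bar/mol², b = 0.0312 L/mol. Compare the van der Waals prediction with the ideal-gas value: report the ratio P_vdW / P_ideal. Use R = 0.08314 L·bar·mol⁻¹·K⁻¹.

P_vdW / P_ideal ≈ 0.9136

Ideal: P_ideal = nRT/V = (3.29)(0.08314)(308.7)/0.652 = 129.508 bar
vdW: P = nRT/(V − nb) − a n²/V² = 84.4389/0.549352 − 15.0455/0.425104 = 153.706 − 35.3925 = 118.314 bar
Ratio = 118.314/129.508 = 0.9136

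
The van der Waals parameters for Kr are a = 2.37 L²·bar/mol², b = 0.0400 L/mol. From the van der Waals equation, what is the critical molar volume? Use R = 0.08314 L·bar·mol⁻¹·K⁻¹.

V_m,c ≈ 0.1200 L/mol

For a van der Waals gas, V_m,c = 3b.
V_m,c = 3×0.0400 = 0.1200 L/mol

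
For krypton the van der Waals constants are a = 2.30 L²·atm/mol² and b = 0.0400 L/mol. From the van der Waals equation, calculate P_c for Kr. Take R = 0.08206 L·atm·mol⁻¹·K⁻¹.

For a van der Waals gas, P_c = a/(27b²).
P_c = 2.30/(27×(0.0400)²) = 2.30/0.043200 = 53.24 atm

P_c ≈ 53.24 atm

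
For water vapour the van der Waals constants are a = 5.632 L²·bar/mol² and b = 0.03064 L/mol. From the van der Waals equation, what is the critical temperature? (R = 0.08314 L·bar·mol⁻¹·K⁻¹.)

T_c ≈ 655.1 K

For a van der Waals gas, T_c = 8a/(27Rb).
T_c = 8×5.632/(27×0.08314×0.03064) = 45.056/0.068780 = 655.1 K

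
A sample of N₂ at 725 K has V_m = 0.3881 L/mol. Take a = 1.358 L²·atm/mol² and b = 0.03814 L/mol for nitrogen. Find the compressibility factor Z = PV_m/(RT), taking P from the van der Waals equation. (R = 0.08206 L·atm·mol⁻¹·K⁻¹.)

Z ≈ 1.050

P = RT/(V_m − b) − a/V_m² = (0.08206)(725)/(0.3881 − 0.03814) − 1.358/(0.3881)²
  = 59.494/0.34996 − 9.0160 = 170.00 − 9.0160 = 160.98 atm
Z = PV_m/(RT) = (160.98)(0.3881)/((0.08206)(725)) = 62.476/59.494 = 1.050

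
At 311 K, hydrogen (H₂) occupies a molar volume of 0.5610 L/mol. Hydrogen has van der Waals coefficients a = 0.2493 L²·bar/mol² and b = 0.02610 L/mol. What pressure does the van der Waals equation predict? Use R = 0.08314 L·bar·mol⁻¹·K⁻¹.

P ≈ 47.55 bar

P = RT/(V_m − b) − a/V_m²
RT/(V_m − b) = (0.08314)(311)/(0.5610 − 0.02610) = 25.857/0.53490 = 48.340 bar
a/V_m² = 0.2493/(0.5610)² = 0.79213 bar
P = 48.340 − 0.79213 = 47.55 bar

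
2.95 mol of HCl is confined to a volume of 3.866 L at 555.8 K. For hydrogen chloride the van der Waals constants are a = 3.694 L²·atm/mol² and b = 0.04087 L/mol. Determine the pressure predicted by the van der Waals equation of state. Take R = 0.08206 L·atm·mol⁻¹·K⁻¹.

P ≈ 33.77 atm

P = nRT/(V − nb) − a n²/V²
nRT/(V − nb) = (2.95)(0.08206)(555.8)/(3.866 − 2.95×0.04087) = 134.55/3.7454 = 35.924 atm
a n²/V² = (3.694)(2.95)²/(3.866)² = 2.1509 atm
P = 35.924 − 2.1509 = 33.77 atm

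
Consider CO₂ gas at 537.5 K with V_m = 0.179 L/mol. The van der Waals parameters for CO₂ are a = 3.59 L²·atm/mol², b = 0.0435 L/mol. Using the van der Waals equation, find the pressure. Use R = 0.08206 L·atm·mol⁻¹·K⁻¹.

P = RT/(V_m − b) − a/V_m²
RT/(V_m − b) = (0.08206)(537.5)/(0.179 − 0.0435) = 44.107/0.13550 = 325.51 atm
a/V_m² = 3.59/(0.179)² = 112.04 atm
P = 325.51 − 112.04 = 213.5 atm

P ≈ 213.5 atm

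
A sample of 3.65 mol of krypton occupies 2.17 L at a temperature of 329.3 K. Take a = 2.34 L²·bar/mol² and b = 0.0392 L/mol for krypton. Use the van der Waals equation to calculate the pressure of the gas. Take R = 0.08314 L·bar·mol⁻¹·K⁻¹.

P ≈ 42.68 bar

P = nRT/(V − nb) − a n²/V²
nRT/(V − nb) = (3.65)(0.08314)(329.3)/(2.17 − 3.65×0.0392) = 99.930/2.0269 = 49.302 bar
a n²/V² = (2.34)(3.65)²/(2.17)² = 6.6204 bar
P = 49.302 − 6.6204 = 42.68 bar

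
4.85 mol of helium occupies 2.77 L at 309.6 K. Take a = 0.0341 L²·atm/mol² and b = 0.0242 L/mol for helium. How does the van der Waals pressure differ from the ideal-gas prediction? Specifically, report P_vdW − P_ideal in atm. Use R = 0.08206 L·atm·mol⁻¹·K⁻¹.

Ideal: P_ideal = nRT/V = (4.85)(0.08206)(309.6)/2.77 = 44.4830 atm
vdW: P = nRT/(V − nb) − a n²/V² = 123.218/2.65263 − 0.802117/7.67290 = 46.4513 − 0.104539 = 46.3468 atm
ΔP = 46.3468 − 44.4830 = 1.864 atm

ΔP ≈ 1.864 atm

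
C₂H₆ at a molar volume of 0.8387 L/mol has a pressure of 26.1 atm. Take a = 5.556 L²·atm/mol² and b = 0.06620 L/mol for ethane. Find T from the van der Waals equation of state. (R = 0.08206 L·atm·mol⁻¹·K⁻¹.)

T ≈ 320.1 K

T = (P + a/V_m²)(V_m − b)/R
P + a/V_m² = 26.1 + 5.556/(0.8387)² = 33.999 atm
V_m − b = 0.8387 − 0.06620 = 0.77250 L/mol
T = (33.999)(0.77250)/0.08206 = 320.1 K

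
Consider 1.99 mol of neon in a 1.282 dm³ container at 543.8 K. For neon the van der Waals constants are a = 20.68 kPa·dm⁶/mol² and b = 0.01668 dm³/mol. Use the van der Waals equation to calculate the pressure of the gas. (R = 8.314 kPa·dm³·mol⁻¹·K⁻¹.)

P ≈ 7155 kPa

P = nRT/(V − nb) − a n²/V²
nRT/(V − nb) = (1.99)(8.314)(543.8)/(1.282 − 1.99×0.01668) = 8997.1/1.2488 = 7204.6 kPa
a n²/V² = (20.68)(1.99)²/(1.282)² = 49.829 kPa
P = 7204.6 − 49.829 = 7155 kPa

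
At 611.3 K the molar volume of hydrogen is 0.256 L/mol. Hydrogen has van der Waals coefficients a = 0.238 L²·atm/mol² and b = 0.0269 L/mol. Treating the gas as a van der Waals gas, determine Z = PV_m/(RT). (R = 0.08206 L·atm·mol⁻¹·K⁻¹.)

Z ≈ 1.099

P = RT/(V_m − b) − a/V_m² = (0.08206)(611.3)/(0.256 − 0.0269) − 0.238/(0.256)²
  = 50.163/0.22910 − 3.6316 = 218.96 − 3.6316 = 215.33 atm
Z = PV_m/(RT) = (215.33)(0.256)/((0.08206)(611.3)) = 55.124/50.163 = 1.099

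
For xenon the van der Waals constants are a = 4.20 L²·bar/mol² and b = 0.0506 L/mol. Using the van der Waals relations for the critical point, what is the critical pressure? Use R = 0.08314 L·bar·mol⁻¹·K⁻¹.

P_c ≈ 60.76 bar

For a van der Waals gas, P_c = a/(27b²).
P_c = 4.20/(27×(0.0506)²) = 4.20/0.069130 = 60.76 bar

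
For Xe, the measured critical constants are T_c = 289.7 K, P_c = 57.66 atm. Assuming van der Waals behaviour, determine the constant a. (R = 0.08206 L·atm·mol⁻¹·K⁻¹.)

a ≈ 4.135 L²·atm/mol²

From T_c = 8a/(27Rb) and P_c = a/(27b²): a = 27 R² T_c²/(64 P_c).
a = 27×(0.08206)²×(289.7)²/(64×57.66) = 15259/3690.2 = 4.135 L²·atm/mol²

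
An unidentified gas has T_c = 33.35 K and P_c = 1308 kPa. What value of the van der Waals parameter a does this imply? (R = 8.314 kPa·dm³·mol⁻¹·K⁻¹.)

From T_c = 8a/(27Rb) and P_c = a/(27b²): a = 27 R² T_c²/(64 P_c).
a = 27×(8.314)²×(33.35)²/(64×1308) = 2075752/83712 = 24.80 kPa·dm⁶/mol²

a ≈ 24.80 kPa·dm⁶/mol²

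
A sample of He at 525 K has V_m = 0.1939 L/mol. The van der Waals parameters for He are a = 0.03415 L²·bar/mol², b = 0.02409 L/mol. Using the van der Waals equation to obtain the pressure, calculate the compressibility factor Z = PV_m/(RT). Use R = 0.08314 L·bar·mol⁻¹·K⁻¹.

Z ≈ 1.138

P = RT/(V_m − b) − a/V_m² = (0.08314)(525)/(0.1939 − 0.02409) − 0.03415/(0.1939)²
  = 43.649/0.16981 − 0.90831 = 257.05 − 0.90831 = 256.14 bar
Z = PV_m/(RT) = (256.14)(0.1939)/((0.08314)(525)) = 49.666/43.649 = 1.138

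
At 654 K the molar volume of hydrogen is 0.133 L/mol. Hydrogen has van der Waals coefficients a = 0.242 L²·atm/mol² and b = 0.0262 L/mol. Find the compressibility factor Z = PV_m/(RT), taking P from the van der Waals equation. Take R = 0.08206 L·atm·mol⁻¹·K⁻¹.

Z ≈ 1.211

P = RT/(V_m − b) − a/V_m² = (0.08206)(654)/(0.133 − 0.0262) − 0.242/(0.133)²
  = 53.667/0.10680 − 13.681 = 502.50 − 13.681 = 488.82 atm
Z = PV_m/(RT) = (488.82)(0.133)/((0.08206)(654)) = 65.013/53.667 = 1.211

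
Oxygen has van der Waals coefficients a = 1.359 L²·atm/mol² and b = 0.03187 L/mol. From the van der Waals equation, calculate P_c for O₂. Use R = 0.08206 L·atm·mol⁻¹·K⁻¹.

P_c ≈ 49.56 atm

For a van der Waals gas, P_c = a/(27b²).
P_c = 1.359/(27×(0.03187)²) = 1.359/0.027424 = 49.56 atm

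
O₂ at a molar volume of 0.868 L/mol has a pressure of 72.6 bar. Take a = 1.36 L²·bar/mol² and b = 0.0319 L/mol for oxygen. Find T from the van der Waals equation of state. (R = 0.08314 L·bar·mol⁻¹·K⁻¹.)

T = (P + a/V_m²)(V_m − b)/R
P + a/V_m² = 72.6 + 1.36/(0.868)² = 74.405 bar
V_m − b = 0.868 − 0.0319 = 0.83610 L/mol
T = (74.405)(0.83610)/0.08314 = 748.3 K

T ≈ 748.3 K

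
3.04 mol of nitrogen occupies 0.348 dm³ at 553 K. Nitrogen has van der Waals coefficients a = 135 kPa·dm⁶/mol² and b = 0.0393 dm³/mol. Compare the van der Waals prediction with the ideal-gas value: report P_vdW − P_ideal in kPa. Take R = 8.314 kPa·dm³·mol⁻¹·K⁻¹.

Ideal: P_ideal = nRT/V = (3.04)(8.314)(553)/0.348 = 40163.3 kPa
vdW: P = nRT/(V − nb) − a n²/V² = 13976.8/0.228528 − 1247.62/0.121104 = 61160.1 − 10302.1 = 50858.0 kPa
ΔP = 50858.0 − 40163.3 = 10695 kPa

ΔP ≈ 10695 kPa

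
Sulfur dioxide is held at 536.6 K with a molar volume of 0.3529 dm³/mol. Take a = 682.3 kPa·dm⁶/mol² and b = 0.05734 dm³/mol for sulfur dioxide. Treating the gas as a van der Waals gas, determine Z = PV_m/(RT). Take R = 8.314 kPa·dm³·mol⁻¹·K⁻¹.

P = RT/(V_m − b) − a/V_m² = (8.314)(536.6)/(0.3529 − 0.05734) − 682.3/(0.3529)²
  = 4461.3/0.29556 − 5478.6 = 15094 − 5478.6 = 9615 kPa
Z = PV_m/(RT) = (9615)(0.3529)/((8.314)(536.6)) = 3393.1/4461.3 = 0.7606

Z ≈ 0.7606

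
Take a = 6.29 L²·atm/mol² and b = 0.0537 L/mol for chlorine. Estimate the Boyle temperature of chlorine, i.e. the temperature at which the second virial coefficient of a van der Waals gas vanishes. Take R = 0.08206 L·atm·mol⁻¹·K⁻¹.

T_B ≈ 1427 K

For a van der Waals gas the second virial coefficient B₂ = b − a/(RT) vanishes at T_B = a/(Rb).
T_B = 6.29/(0.08206×0.0537) = 6.29/0.0044066 = 1427 K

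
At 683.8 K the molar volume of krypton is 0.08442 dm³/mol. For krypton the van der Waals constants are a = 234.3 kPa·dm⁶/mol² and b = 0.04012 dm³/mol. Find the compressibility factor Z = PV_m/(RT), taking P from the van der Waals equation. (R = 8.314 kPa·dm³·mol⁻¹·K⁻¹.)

P = RT/(V_m − b) − a/V_m² = (8.314)(683.8)/(0.08442 − 0.04012) − 234.3/(0.08442)²
  = 5685.1/0.044300 − 32876 = 128332 − 32876 = 95456 kPa
Z = PV_m/(RT) = (95456)(0.08442)/((8.314)(683.8)) = 8058.4/5685.1 = 1.417

Z ≈ 1.417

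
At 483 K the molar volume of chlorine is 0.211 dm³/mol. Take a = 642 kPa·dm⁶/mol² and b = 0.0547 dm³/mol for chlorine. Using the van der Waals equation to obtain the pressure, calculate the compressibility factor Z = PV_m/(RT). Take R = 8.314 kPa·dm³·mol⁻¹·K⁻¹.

Z ≈ 0.5923

P = RT/(V_m − b) − a/V_m² = (8.314)(483)/(0.211 − 0.0547) − 642/(0.211)²
  = 4015.7/0.15630 − 14420 = 25692 − 14420 = 11272 kPa
Z = PV_m/(RT) = (11272)(0.211)/((8.314)(483)) = 2378.4/4015.7 = 0.5923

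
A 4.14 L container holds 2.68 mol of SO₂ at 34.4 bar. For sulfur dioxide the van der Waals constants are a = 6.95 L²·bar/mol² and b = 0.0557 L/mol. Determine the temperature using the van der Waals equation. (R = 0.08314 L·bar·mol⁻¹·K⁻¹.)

T = (P + a n²/V²)(V − nb)/(nR)
P + a n²/V² = 34.4 + (6.95)(2.68)²/(4.14)² = 37.312 bar
V − nb = 4.14 − (2.68)(0.0557) = 3.9907 L
T = (37.312)(3.9907)/((2.68)(0.08314)) = 668.3 K

T ≈ 668.3 K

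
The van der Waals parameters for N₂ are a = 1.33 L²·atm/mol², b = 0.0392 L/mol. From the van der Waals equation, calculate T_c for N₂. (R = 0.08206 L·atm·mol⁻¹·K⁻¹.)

For a van der Waals gas, T_c = 8a/(27Rb).
T_c = 8×1.33/(27×0.08206×0.0392) = 10.640/0.086852 = 122.5 K

T_c ≈ 122.5 K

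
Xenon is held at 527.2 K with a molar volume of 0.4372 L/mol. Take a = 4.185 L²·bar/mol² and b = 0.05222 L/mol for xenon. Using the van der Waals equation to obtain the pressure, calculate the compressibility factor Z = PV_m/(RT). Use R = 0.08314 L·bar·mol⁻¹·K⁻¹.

P = RT/(V_m − b) − a/V_m² = (0.08314)(527.2)/(0.4372 − 0.05222) − 4.185/(0.4372)²
  = 43.831/0.38498 − 21.895 = 113.85 − 21.895 = 91.96 bar
Z = PV_m/(RT) = (91.96)(0.4372)/((0.08314)(527.2)) = 40.205/43.831 = 0.9173

Z ≈ 0.9173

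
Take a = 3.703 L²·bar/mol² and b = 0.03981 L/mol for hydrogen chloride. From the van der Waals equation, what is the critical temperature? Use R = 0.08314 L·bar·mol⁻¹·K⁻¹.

For a van der Waals gas, T_c = 8a/(27Rb).
T_c = 8×3.703/(27×0.08314×0.03981) = 29.624/0.089365 = 331.5 K

T_c ≈ 331.5 K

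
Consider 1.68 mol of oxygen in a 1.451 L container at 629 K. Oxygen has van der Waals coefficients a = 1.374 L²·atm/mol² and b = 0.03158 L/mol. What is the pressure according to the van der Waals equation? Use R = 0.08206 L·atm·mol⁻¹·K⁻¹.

P = nRT/(V − nb) − a n²/V²
nRT/(V − nb) = (1.68)(0.08206)(629)/(1.451 − 1.68×0.03158) = 86.714/1.3979 = 62.032 atm
a n²/V² = (1.374)(1.68)²/(1.451)² = 1.8419 atm
P = 62.032 − 1.8419 = 60.19 atm

P ≈ 60.19 atm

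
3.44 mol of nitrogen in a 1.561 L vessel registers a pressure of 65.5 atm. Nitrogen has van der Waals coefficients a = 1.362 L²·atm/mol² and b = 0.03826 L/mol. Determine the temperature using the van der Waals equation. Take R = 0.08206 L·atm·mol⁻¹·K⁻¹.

T = (P + a n²/V²)(V − nb)/(nR)
P + a n²/V² = 65.5 + (1.362)(3.44)²/(1.561)² = 72.114 atm
V − nb = 1.561 − (3.44)(0.03826) = 1.4294 L
T = (72.114)(1.4294)/((3.44)(0.08206)) = 365.2 K

T ≈ 365.2 K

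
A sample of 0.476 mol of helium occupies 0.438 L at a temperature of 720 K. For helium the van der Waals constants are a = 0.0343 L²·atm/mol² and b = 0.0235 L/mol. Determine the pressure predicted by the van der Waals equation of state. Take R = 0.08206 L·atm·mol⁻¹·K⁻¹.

P = nRT/(V − nb) − a n²/V²
nRT/(V − nb) = (0.476)(0.08206)(720)/(0.438 − 0.476×0.0235) = 28.124/0.42681 = 65.893 atm
a n²/V² = (0.0343)(0.476)²/(0.438)² = 0.040510 atm
P = 65.893 − 0.040510 = 65.85 atm

P ≈ 65.85 atm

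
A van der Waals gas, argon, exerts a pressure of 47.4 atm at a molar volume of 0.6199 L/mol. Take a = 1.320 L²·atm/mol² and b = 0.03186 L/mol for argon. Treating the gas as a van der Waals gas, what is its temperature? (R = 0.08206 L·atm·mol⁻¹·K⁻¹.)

T = (P + a/V_m²)(V_m − b)/R
P + a/V_m² = 47.4 + 1.320/(0.6199)² = 50.835 atm
V_m − b = 0.6199 − 0.03186 = 0.58804 L/mol
T = (50.835)(0.58804)/0.08206 = 364.3 K

T ≈ 364.3 K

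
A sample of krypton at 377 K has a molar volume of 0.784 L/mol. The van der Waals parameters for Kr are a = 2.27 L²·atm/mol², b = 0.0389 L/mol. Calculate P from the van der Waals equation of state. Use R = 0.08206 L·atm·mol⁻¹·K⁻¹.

P = RT/(V_m − b) − a/V_m²
RT/(V_m − b) = (0.08206)(377)/(0.784 − 0.0389) = 30.937/0.74510 = 41.521 atm
a/V_m² = 2.27/(0.784)² = 3.6931 atm
P = 41.521 − 3.6931 = 37.83 atm

P ≈ 37.83 atm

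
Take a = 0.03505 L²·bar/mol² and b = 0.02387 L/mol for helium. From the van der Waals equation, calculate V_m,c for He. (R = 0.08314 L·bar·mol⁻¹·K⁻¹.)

For a van der Waals gas, V_m,c = 3b.
V_m,c = 3×0.02387 = 0.07161 L/mol

V_m,c ≈ 0.07161 L/mol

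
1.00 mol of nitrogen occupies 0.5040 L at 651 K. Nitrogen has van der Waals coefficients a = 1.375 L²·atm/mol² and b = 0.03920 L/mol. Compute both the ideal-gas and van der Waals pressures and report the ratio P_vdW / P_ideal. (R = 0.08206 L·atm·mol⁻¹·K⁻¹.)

P_vdW / P_ideal ≈ 1.033

Ideal: P_ideal = nRT/V = (1.00)(0.08206)(651)/0.5040 = 105.994 atm
vdW: P = nRT/(V − nb) − a n²/V² = 53.4211/0.464800 − 1.37500/0.254016 = 114.934 − 5.41304 = 109.521 atm
Ratio = 109.521/105.994 = 1.033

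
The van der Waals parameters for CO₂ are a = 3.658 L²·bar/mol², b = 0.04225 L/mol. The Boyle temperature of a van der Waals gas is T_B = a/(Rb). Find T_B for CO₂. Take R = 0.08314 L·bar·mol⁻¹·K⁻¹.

For a van der Waals gas the second virial coefficient B₂ = b − a/(RT) vanishes at T_B = a/(Rb).
T_B = 3.658/(0.08314×0.04225) = 3.658/0.0035127 = 1041 K

T_B ≈ 1041 K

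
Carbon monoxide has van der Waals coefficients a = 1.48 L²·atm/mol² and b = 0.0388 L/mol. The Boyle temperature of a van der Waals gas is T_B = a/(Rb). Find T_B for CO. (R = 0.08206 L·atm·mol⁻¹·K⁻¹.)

For a van der Waals gas the second virial coefficient B₂ = b − a/(RT) vanishes at T_B = a/(Rb).
T_B = 1.48/(0.08206×0.0388) = 1.48/0.0031839 = 464.8 K

T_B ≈ 464.8 K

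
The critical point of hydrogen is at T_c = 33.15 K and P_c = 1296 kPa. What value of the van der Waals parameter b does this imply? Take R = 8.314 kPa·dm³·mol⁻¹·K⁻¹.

From T_c = 8a/(27Rb) and P_c = a/(27b²): b = R T_c/(8 P_c).
b = (8.314)(33.15)/(8×1296) = 275.61/10368 = 0.02658 dm³/mol

b ≈ 0.02658 dm³/mol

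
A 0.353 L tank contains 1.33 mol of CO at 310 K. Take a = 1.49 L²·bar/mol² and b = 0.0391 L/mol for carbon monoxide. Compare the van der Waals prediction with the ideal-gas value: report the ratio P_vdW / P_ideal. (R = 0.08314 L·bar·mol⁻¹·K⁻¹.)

P_vdW / P_ideal ≈ 0.9550

Ideal: P_ideal = nRT/V = (1.33)(0.08314)(310)/0.353 = 97.1066 bar
vdW: P = nRT/(V − nb) − a n²/V² = 34.2786/0.300997 − 2.63566/0.124609 = 113.884 − 21.1514 = 92.733 bar
Ratio = 92.733/97.1066 = 0.9550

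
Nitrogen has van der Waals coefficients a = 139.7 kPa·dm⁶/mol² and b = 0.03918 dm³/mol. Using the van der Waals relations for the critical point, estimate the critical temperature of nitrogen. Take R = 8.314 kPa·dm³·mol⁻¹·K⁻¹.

T_c ≈ 127.1 K

For a van der Waals gas, T_c = 8a/(27Rb).
T_c = 8×139.7/(27×8.314×0.03918) = 1117.6/8.7950 = 127.1 K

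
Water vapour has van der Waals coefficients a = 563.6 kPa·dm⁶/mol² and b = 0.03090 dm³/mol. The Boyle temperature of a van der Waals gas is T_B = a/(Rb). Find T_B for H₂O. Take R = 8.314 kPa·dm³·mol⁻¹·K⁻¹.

T_B ≈ 2194 K

For a van der Waals gas the second virial coefficient B₂ = b − a/(RT) vanishes at T_B = a/(Rb).
T_B = 563.6/(8.314×0.03090) = 563.6/0.25690 = 2194 K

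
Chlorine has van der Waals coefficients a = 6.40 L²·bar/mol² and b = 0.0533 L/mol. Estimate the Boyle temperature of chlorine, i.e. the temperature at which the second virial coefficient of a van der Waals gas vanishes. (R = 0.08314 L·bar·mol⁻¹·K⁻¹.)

For a van der Waals gas the second virial coefficient B₂ = b − a/(RT) vanishes at T_B = a/(Rb).
T_B = 6.40/(0.08314×0.0533) = 6.40/0.0044314 = 1444 K

T_B ≈ 1444 K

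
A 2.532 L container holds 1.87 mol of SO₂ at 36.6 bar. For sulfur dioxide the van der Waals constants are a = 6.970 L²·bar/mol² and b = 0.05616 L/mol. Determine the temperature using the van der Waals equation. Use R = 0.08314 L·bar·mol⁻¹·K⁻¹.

T = (P + a n²/V²)(V − nb)/(nR)
P + a n²/V² = 36.6 + (6.970)(1.87)²/(2.532)² = 40.402 bar
V − nb = 2.532 − (1.87)(0.05616) = 2.4270 L
T = (40.402)(2.4270)/((1.87)(0.08314)) = 630.7 K

T ≈ 630.7 K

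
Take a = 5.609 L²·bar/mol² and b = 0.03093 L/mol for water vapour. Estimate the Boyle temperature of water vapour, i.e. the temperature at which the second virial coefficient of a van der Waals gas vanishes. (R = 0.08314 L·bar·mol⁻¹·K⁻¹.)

For a van der Waals gas the second virial coefficient B₂ = b − a/(RT) vanishes at T_B = a/(Rb).
T_B = 5.609/(0.08314×0.03093) = 5.609/0.0025715 = 2181 K

T_B ≈ 2181 K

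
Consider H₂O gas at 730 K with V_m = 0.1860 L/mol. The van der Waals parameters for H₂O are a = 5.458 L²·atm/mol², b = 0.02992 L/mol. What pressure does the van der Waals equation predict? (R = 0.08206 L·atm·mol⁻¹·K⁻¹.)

P = RT/(V_m − b) − a/V_m²
RT/(V_m − b) = (0.08206)(730)/(0.1860 − 0.02992) = 59.904/0.15608 = 383.80 atm
a/V_m² = 5.458/(0.1860)² = 157.76 atm
P = 383.80 − 157.76 = 226.0 atm

P ≈ 226.0 atm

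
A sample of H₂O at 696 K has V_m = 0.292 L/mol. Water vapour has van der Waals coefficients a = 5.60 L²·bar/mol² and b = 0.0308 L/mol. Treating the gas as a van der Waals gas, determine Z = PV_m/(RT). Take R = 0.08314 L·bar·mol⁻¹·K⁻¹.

P = RT/(V_m − b) − a/V_m² = (0.08314)(696)/(0.292 − 0.0308) − 5.60/(0.292)²
  = 57.865/0.26120 − 65.678 = 221.54 − 65.678 = 155.86 bar
Z = PV_m/(RT) = (155.86)(0.292)/((0.08314)(696)) = 45.511/57.865 = 0.7865

Z ≈ 0.7865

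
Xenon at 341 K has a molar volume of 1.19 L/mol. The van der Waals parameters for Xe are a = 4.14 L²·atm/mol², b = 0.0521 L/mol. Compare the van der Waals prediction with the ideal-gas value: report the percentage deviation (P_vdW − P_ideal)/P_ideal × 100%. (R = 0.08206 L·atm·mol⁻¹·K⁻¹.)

-7.85 %

Ideal: P_ideal = RT/V_m = (0.08206)(341)/1.19 = 23.5147 atm
vdW: P = RT/(V_m − b) − a/V_m² = 27.9825/1.13790 − 4.14/1.41610 = 24.5914 − 2.92352 = 21.6679 atm
% deviation = (21.6679 − 23.5147)/23.5147 × 100% = -7.85%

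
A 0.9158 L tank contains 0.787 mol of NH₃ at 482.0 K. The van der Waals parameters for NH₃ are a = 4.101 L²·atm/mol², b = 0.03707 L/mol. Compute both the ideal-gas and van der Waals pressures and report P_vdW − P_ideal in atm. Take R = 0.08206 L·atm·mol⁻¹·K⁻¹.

ΔP ≈ -1.910 atm

Ideal: P_ideal = nRT/V = (0.787)(0.08206)(482.0)/0.9158 = 33.9901 atm
vdW: P = nRT/(V − nb) − a n²/V² = 31.1281/0.886626 − 2.54003/0.838690 = 35.1085 − 3.02857 = 32.0799 atm
ΔP = 32.0799 − 33.9901 = -1.910 atm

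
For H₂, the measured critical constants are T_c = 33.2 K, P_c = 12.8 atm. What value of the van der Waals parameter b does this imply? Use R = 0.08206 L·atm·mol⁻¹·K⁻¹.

From T_c = 8a/(27Rb) and P_c = a/(27b²): b = R T_c/(8 P_c).
b = (0.08206)(33.2)/(8×12.8) = 2.7244/102.40 = 0.02661 L/mol

b ≈ 0.02661 L/mol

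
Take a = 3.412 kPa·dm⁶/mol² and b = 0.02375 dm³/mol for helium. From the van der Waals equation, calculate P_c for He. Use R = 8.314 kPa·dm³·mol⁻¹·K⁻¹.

For a van der Waals gas, P_c = a/(27b²).
P_c = 3.412/(27×(0.02375)²) = 3.412/0.015230 = 224.0 kPa

P_c ≈ 224.0 kPa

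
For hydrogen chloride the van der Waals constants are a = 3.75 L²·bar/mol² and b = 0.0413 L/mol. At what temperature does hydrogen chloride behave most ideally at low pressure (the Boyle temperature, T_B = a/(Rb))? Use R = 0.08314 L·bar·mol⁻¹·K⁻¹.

For a van der Waals gas the second virial coefficient B₂ = b − a/(RT) vanishes at T_B = a/(Rb).
T_B = 3.75/(0.08314×0.0413) = 3.75/0.0034337 = 1092 K

T_B ≈ 1092 K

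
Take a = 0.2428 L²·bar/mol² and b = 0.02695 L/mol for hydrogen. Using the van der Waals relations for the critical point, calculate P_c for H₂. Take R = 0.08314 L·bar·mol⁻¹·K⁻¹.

P_c ≈ 12.38 bar

For a van der Waals gas, P_c = a/(27b²).
P_c = 0.2428/(27×(0.02695)²) = 0.2428/0.019610 = 12.38 bar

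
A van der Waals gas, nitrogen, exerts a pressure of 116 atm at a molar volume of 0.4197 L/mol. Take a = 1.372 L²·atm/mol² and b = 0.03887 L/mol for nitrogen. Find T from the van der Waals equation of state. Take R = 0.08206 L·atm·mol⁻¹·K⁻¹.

T ≈ 574.5 K

T = (P + a/V_m²)(V_m − b)/R
P + a/V_m² = 116 + 1.372/(0.4197)² = 123.79 atm
V_m − b = 0.4197 − 0.03887 = 0.38083 L/mol
T = (123.79)(0.38083)/0.08206 = 574.5 K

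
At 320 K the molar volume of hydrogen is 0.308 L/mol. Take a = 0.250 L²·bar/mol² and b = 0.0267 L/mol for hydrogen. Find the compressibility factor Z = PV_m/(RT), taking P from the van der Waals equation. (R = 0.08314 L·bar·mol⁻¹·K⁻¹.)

Z ≈ 1.064

P = RT/(V_m − b) − a/V_m² = (0.08314)(320)/(0.308 − 0.0267) − 0.250/(0.308)²
  = 26.605/0.28130 − 2.6354 = 94.579 − 2.6354 = 91.944 bar
Z = PV_m/(RT) = (91.944)(0.308)/((0.08314)(320)) = 28.319/26.605 = 1.064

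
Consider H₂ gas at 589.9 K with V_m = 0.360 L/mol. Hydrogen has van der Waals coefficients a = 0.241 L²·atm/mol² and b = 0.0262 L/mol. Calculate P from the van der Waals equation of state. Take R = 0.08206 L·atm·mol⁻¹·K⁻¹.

P ≈ 143.2 atm

P = RT/(V_m − b) − a/V_m²
RT/(V_m − b) = (0.08206)(589.9)/(0.360 − 0.0262) = 48.407/0.33380 = 145.02 atm
a/V_m² = 0.241/(0.360)² = 1.8596 atm
P = 145.02 − 1.8596 = 143.2 atm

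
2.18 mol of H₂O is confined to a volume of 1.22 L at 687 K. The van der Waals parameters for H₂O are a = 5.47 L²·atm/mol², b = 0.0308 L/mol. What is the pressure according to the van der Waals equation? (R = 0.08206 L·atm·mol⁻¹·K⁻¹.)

P ≈ 89.14 atm

P = nRT/(V − nb) − a n²/V²
nRT/(V − nb) = (2.18)(0.08206)(687)/(1.22 − 2.18×0.0308) = 122.90/1.1529 = 106.60 atm
a n²/V² = (5.47)(2.18)²/(1.22)² = 17.465 atm
P = 106.60 − 17.465 = 89.14 atm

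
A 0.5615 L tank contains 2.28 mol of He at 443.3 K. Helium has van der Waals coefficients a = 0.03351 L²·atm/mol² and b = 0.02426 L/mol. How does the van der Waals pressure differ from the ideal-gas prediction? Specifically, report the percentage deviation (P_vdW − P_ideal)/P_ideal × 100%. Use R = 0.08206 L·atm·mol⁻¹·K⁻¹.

10.55 %

Ideal: P_ideal = nRT/V = (2.28)(0.08206)(443.3)/0.5615 = 147.712 atm
vdW: P = nRT/(V − nb) − a n²/V² = 82.9400/0.506187 − 0.174198/0.315282 = 163.852 − 0.552515 = 163.299 atm
% deviation = (163.299 − 147.712)/147.712 × 100% = 10.55%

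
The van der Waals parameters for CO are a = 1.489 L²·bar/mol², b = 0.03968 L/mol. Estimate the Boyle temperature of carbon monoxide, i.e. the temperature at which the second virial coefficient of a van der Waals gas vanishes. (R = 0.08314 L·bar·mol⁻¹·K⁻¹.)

T_B ≈ 451.3 K

For a van der Waals gas the second virial coefficient B₂ = b − a/(RT) vanishes at T_B = a/(Rb).
T_B = 1.489/(0.08314×0.03968) = 1.489/0.0032990 = 451.3 K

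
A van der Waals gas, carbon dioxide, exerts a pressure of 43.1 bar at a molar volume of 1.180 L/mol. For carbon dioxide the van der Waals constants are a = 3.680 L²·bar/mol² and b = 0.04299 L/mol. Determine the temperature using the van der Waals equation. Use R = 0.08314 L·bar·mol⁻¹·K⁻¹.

T = (P + a/V_m²)(V_m − b)/R
P + a/V_m² = 43.1 + 3.680/(1.180)² = 45.743 bar
V_m − b = 1.180 − 0.04299 = 1.1370 L/mol
T = (45.743)(1.1370)/0.08314 = 625.6 K

T ≈ 625.6 K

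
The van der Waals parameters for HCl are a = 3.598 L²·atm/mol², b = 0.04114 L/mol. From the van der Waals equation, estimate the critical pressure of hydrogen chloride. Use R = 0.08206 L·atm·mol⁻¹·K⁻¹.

P_c ≈ 78.74 atm

For a van der Waals gas, P_c = a/(27b²).
P_c = 3.598/(27×(0.04114)²) = 3.598/0.045697 = 78.74 atm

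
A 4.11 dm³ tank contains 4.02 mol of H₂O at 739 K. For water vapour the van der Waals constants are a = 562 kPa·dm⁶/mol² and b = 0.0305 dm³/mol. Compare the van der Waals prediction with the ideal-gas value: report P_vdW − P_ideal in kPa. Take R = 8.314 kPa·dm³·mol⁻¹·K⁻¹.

Ideal: P_ideal = nRT/V = (4.02)(8.314)(739)/4.11 = 6009.50 kPa
vdW: P = nRT/(V − nb) − a n²/V² = 24699.1/3.98739 − 9082.14/16.8921 = 6194.30 − 537.656 = 5656.64 kPa
ΔP = 5656.64 − 6009.50 = -352.9 kPa

ΔP ≈ -352.9 kPa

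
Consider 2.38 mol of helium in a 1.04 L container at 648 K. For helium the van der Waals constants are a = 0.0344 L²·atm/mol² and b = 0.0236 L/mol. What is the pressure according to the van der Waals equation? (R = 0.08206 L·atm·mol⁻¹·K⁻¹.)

P = nRT/(V − nb) − a n²/V²
nRT/(V − nb) = (2.38)(0.08206)(648)/(1.04 − 2.38×0.0236) = 126.56/0.98383 = 128.64 atm
a n²/V² = (0.0344)(2.38)²/(1.04)² = 0.18015 atm
P = 128.64 − 0.18015 = 128.5 atm

P ≈ 128.5 atm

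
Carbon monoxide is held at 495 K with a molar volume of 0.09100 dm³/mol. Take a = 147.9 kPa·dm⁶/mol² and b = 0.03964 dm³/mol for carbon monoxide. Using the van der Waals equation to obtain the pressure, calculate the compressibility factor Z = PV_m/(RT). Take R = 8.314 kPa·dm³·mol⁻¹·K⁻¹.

Z ≈ 1.377

P = RT/(V_m − b) − a/V_m² = (8.314)(495)/(0.09100 − 0.03964) − 147.9/(0.09100)²
  = 4115.4/0.051360 − 17860 = 80129 − 17860 = 62269 kPa
Z = PV_m/(RT) = (62269)(0.09100)/((8.314)(495)) = 5666.5/4115.4 = 1.377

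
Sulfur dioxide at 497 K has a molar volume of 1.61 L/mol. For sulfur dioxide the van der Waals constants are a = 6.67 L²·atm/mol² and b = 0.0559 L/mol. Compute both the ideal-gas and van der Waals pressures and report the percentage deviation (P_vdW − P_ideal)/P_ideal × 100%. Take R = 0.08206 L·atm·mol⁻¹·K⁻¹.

-6.56 %

Ideal: P_ideal = RT/V_m = (0.08206)(497)/1.61 = 25.3316 atm
vdW: P = RT/(V_m − b) − a/V_m² = 40.7838/1.55410 − 6.67/2.59210 = 26.2427 − 2.57320 = 23.6695 atm
% deviation = (23.6695 − 25.3316)/25.3316 × 100% = -6.56%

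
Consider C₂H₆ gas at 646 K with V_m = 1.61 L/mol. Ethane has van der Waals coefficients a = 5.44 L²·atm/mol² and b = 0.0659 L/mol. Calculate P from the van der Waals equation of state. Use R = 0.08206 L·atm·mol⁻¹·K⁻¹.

P ≈ 32.23 atm

P = RT/(V_m − b) − a/V_m²
RT/(V_m − b) = (0.08206)(646)/(1.61 − 0.0659) = 53.011/1.5441 = 34.331 atm
a/V_m² = 5.44/(1.61)² = 2.0987 atm
P = 34.331 − 2.0987 = 32.23 atm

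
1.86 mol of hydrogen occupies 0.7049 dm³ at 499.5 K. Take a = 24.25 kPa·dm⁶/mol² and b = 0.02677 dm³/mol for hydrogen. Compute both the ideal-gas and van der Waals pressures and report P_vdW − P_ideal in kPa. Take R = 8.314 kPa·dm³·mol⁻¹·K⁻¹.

ΔP ≈ 664 kPa

Ideal: P_ideal = nRT/V = (1.86)(8.314)(499.5)/0.7049 = 10958.0 kPa
vdW: P = nRT/(V − nb) − a n²/V² = 7724.29/0.655108 − 83.8953/0.496884 = 11790.9 − 168.843 = 11622.1 kPa
ΔP = 11622.1 − 10958.0 = 664 kPa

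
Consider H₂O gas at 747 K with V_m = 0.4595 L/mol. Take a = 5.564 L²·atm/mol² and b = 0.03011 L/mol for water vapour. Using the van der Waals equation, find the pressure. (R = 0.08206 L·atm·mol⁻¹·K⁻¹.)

P = RT/(V_m − b) − a/V_m²
RT/(V_m − b) = (0.08206)(747)/(0.4595 − 0.03011) = 61.299/0.42939 = 142.76 atm
a/V_m² = 5.564/(0.4595)² = 26.352 atm
P = 142.76 − 26.352 = 116.4 atm

P ≈ 116.4 atm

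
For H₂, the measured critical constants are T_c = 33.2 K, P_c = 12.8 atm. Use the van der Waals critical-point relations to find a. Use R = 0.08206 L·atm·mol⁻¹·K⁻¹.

From T_c = 8a/(27Rb) and P_c = a/(27b²): a = 27 R² T_c²/(64 P_c).
a = 27×(0.08206)²×(33.2)²/(64×12.8) = 200.40/819.20 = 0.2446 L²·atm/mol²

a ≈ 0.2446 L²·atm/mol²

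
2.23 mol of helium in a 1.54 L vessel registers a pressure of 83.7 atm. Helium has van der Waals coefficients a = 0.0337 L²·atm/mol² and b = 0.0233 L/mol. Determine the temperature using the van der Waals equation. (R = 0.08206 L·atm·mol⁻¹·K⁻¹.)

T ≈ 681.2 K

T = (P + a n²/V²)(V − nb)/(nR)
P + a n²/V² = 83.7 + (0.0337)(2.23)²/(1.54)² = 83.771 atm
V − nb = 1.54 − (2.23)(0.0233) = 1.4880 L
T = (83.771)(1.4880)/((2.23)(0.08206)) = 681.2 K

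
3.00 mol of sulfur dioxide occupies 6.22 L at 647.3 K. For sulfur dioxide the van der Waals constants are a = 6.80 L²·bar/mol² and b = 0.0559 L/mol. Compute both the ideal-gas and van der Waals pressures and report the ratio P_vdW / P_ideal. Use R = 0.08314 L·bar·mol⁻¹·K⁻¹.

P_vdW / P_ideal ≈ 0.9668

Ideal: P_ideal = nRT/V = (3.00)(0.08314)(647.3)/6.22 = 25.9565 bar
vdW: P = nRT/(V − nb) − a n²/V² = 161.450/6.05230 − 61.2000/38.6884 = 26.6758 − 1.58187 = 25.0939 bar
Ratio = 25.0939/25.9565 = 0.9668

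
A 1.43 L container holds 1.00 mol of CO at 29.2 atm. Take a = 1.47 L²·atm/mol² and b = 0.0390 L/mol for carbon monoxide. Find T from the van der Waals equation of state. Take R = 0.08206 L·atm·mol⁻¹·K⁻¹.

T ≈ 507.2 K

T = (P + a n²/V²)(V − nb)/(nR)
P + a n²/V² = 29.2 + (1.47)(1.00)²/(1.43)² = 29.919 atm
V − nb = 1.43 − (1.00)(0.0390) = 1.3910 L
T = (29.919)(1.3910)/((1.00)(0.08206)) = 507.2 K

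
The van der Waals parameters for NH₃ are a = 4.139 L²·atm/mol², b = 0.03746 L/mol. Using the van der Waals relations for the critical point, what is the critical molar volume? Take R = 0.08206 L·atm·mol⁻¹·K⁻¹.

V_m,c ≈ 0.1124 L/mol

For a van der Waals gas, V_m,c = 3b.
V_m,c = 3×0.03746 = 0.1124 L/mol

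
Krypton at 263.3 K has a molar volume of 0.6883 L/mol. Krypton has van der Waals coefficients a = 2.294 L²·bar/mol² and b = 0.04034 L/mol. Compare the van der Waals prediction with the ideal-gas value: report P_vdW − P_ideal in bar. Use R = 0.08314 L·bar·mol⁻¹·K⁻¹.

Ideal: P_ideal = RT/V_m = (0.08314)(263.3)/0.6883 = 31.8041 bar
vdW: P = RT/(V_m − b) − a/V_m² = 21.8908/0.647960 − 2.294/0.473757 = 33.7842 − 4.84214 = 28.9421 bar
ΔP = 28.9421 − 31.8041 = -2.862 bar

ΔP ≈ -2.862 bar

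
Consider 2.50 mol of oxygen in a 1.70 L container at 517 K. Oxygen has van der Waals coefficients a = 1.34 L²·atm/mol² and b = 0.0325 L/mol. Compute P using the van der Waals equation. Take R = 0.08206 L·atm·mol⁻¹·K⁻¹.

P ≈ 62.62 atm

P = nRT/(V − nb) − a n²/V²
nRT/(V − nb) = (2.50)(0.08206)(517)/(1.70 − 2.50×0.0325) = 106.06/1.6188 = 65.518 atm
a n²/V² = (1.34)(2.50)²/(1.70)² = 2.8979 atm
P = 65.518 − 2.8979 = 62.62 atm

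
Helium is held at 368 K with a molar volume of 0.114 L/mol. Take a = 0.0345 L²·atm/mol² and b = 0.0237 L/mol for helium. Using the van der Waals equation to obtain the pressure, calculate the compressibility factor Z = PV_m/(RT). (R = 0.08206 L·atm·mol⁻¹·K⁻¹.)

P = RT/(V_m − b) − a/V_m² = (0.08206)(368)/(0.114 − 0.0237) − 0.0345/(0.114)²
  = 30.198/0.090300 − 2.6547 = 334.42 − 2.6547 = 331.77 atm
Z = PV_m/(RT) = (331.77)(0.114)/((0.08206)(368)) = 37.822/30.198 = 1.252

Z ≈ 1.252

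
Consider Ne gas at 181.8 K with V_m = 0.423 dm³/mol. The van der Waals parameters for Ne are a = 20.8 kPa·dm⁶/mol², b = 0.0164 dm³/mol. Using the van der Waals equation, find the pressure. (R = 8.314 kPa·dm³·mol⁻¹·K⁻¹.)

P = RT/(V_m − b) − a/V_m²
RT/(V_m − b) = (8.314)(181.8)/(0.423 − 0.0164) = 1511.5/0.40660 = 3717.4 kPa
a/V_m² = 20.8/(0.423)² = 116.25 kPa
P = 3717.4 − 116.25 = 3601 kPa

P ≈ 3601 kPa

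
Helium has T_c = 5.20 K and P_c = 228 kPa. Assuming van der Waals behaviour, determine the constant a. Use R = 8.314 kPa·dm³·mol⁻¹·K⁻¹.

a ≈ 3.458 kPa·dm⁶/mol²

From T_c = 8a/(27Rb) and P_c = a/(27b²): a = 27 R² T_c²/(64 P_c).
a = 27×(8.314)²×(5.20)²/(64×228) = 50465/14592 = 3.458 kPa·dm⁶/mol²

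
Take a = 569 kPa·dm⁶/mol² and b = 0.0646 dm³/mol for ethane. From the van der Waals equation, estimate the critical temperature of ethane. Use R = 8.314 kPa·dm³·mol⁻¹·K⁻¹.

T_c ≈ 313.9 K

For a van der Waals gas, T_c = 8a/(27Rb).
T_c = 8×569/(27×8.314×0.0646) = 4552.0/14.501 = 313.9 K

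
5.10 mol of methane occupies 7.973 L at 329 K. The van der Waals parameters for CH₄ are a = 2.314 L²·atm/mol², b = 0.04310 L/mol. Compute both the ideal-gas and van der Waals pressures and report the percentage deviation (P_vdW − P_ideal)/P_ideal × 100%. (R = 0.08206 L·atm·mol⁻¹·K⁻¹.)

Ideal: P_ideal = nRT/V = (5.10)(0.08206)(329)/7.973 = 17.2693 atm
vdW: P = nRT/(V − nb) − a n²/V² = 137.688/7.75319 − 60.1871/63.5687 = 17.7589 − 0.946804 = 16.8121 atm
% deviation = (16.8121 − 17.2693)/17.2693 × 100% = -2.65%

-2.65 %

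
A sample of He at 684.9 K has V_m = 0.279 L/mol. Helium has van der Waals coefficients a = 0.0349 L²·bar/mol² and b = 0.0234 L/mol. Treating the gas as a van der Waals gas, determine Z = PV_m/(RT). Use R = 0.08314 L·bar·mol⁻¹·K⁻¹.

P = RT/(V_m − b) − a/V_m² = (0.08314)(684.9)/(0.279 − 0.0234) − 0.0349/(0.279)²
  = 56.943/0.25560 − 0.44835 = 222.78 − 0.44835 = 222.33 bar
Z = PV_m/(RT) = (222.33)(0.279)/((0.08314)(684.9)) = 62.030/56.943 = 1.089

Z ≈ 1.089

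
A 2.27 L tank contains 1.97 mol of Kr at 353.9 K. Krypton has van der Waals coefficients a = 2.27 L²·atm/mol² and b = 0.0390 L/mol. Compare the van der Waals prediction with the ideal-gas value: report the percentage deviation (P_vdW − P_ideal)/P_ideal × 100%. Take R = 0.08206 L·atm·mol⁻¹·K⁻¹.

-3.28 %

Ideal: P_ideal = nRT/V = (1.97)(0.08206)(353.9)/2.27 = 25.2030 atm
vdW: P = nRT/(V − nb) − a n²/V² = 57.2108/2.19317 − 8.80964/5.15290 = 26.0859 − 1.70965 = 24.3763 atm
% deviation = (24.3763 − 25.2030)/25.2030 × 100% = -3.28%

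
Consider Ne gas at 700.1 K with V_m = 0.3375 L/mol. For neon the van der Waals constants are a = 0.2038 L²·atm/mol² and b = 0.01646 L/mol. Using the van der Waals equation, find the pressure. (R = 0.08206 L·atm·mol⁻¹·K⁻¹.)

P ≈ 177.2 atm

P = RT/(V_m − b) − a/V_m²
RT/(V_m − b) = (0.08206)(700.1)/(0.3375 − 0.01646) = 57.450/0.32104 = 178.95 atm
a/V_m² = 0.2038/(0.3375)² = 1.7892 atm
P = 178.95 − 1.7892 = 177.2 atm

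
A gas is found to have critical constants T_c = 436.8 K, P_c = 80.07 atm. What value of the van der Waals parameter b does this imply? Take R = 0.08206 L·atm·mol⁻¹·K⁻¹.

From T_c = 8a/(27Rb) and P_c = a/(27b²): b = R T_c/(8 P_c).
b = (0.08206)(436.8)/(8×80.07) = 35.844/640.56 = 0.05596 L/mol

b ≈ 0.05596 L/mol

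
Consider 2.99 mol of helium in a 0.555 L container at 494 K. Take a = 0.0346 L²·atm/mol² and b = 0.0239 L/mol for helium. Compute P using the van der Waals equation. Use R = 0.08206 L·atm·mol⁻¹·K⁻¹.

P ≈ 249.7 atm

P = nRT/(V − nb) − a n²/V²
nRT/(V − nb) = (2.99)(0.08206)(494)/(0.555 − 2.99×0.0239) = 121.21/0.48354 = 250.67 atm
a n²/V² = (0.0346)(2.99)²/(0.555)² = 1.0042 atm
P = 250.67 − 1.0042 = 249.7 atm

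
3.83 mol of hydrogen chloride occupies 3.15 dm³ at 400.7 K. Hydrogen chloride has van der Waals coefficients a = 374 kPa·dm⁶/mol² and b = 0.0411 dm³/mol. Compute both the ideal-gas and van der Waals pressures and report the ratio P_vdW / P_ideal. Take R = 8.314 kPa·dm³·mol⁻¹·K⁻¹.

P_vdW / P_ideal ≈ 0.9161

Ideal: P_ideal = nRT/V = (3.83)(8.314)(400.7)/3.15 = 4050.58 kPa
vdW: P = nRT/(V − nb) − a n²/V² = 12759.3/2.99259 − 5486.17/9.92250 = 4263.63 − 552.902 = 3710.73 kPa
Ratio = 3710.73/4050.58 = 0.9161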